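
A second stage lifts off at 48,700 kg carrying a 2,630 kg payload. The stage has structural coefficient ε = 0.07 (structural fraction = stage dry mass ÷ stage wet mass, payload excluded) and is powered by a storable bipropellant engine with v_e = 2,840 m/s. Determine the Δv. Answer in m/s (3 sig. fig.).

Stage wet mass = m₀ − payload = 48,700 − 2,630 = 46,070 kg.
Stage dry mass = ε × stage wet mass = 0.07 × 46,070 = 3,224.9 kg.
Burnout mass m_f = stage dry + payload = 3,224.9 + 2,630 = 5,854.9 kg.
Δv = v_e · ln(48,700/5,854.9) = 2840.0 × ln(8.318) = 2840.0 × 2.1184 ≈ 6016 m/s.

Δv ≈ 6020 m/s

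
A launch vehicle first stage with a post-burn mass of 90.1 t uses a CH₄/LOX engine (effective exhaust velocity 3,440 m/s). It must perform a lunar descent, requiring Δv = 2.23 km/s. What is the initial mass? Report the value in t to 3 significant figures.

initial mass ≈ 172 t

Using Δv = v_e ln(m₀/m_f): m₀/m_f = exp(Δv / v_e) = exp(2230 / 3440.0) = exp(0.6483) = 1.9122.
m₀ = m_f × 1.9122 = 90.1 × 1.9122 = 172.289 t.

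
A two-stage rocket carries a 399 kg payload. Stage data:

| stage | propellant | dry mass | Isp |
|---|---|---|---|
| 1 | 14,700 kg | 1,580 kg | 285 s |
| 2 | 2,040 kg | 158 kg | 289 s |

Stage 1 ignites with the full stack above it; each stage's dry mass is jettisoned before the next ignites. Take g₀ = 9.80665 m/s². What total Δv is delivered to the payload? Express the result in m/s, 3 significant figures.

Ignition mass of stage 1 = 14,700+1,580 + 2,040+158 + 399 = 18,877 kg.
Stage 1: m₀ = 18,877 kg, m_f = 18,877 − 14,700 = 4,177 kg; Δv = 285×9.80665×ln(4.519) = 2794.9×1.5084 ≈ 4216 m/s.
Stage 2: m₀ = 2,597 kg, m_f = 2,597 − 2,040 = 557 kg; Δv = 289×9.80665×ln(4.662) = 2834.1×1.5395 ≈ 4363 m/s.
Total Δv = 4216 + 4363 = 8579 m/s.

Δv ≈ 8580 m/s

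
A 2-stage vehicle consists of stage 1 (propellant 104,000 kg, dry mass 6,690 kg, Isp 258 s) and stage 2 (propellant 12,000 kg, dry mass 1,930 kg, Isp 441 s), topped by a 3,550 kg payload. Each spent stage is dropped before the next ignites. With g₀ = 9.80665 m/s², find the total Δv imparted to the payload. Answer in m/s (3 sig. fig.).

Ignition mass of stage 1 = 104,000+6,690 + 12,000+1,930 + 3,550 = 128,170 kg.
Stage 1: m₀ = 128,170 kg, m_f = 128,170 − 104,000 = 24,170 kg; Δv = 258×9.80665×ln(5.303) = 2530.1×1.6682 ≈ 4221 m/s.
Stage 2: m₀ = 17,480 kg, m_f = 17,480 − 12,000 = 5,480 kg; Δv = 441×9.80665×ln(3.19) = 4324.7×1.1600 ≈ 5016 m/s.
Total Δv = 4221 + 5016 = 9237 m/s.

Δv ≈ 9240 m/s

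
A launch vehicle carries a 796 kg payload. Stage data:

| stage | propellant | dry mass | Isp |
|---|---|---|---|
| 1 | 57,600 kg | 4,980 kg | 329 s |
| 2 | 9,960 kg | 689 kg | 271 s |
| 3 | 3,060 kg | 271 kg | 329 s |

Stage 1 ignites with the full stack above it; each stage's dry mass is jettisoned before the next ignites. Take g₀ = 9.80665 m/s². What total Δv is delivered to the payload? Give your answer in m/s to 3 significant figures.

Δv ≈ 11700 m/s

Ignition mass of stage 1 = 57,600+4,980 + 9,960+689 + 3,060+271 + 796 = 77,356 kg.
Stage 1: m₀ = 77,356 kg, m_f = 77,356 − 57,600 = 19,756 kg; Δv = 329×9.80665×ln(3.916) = 3226.4×1.3650 ≈ 4404 m/s.
Stage 2: m₀ = 14,776 kg, m_f = 14,776 − 9,960 = 4,816 kg; Δv = 271×9.80665×ln(3.068) = 2657.6×1.1211 ≈ 2979 m/s.
Stage 3: m₀ = 4,127 kg, m_f = 4,127 − 3,060 = 1,067 kg; Δv = 329×9.80665×ln(3.868) = 3226.4×1.3527 ≈ 4364 m/s.
Total Δv = 4404 + 2979 + 4364 = 11747 m/s.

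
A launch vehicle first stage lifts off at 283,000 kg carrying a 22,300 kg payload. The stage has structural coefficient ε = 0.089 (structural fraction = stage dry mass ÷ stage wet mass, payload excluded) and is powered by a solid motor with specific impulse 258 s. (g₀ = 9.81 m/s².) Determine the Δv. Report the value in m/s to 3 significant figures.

Stage wet mass = m₀ − payload = 283,000 − 22,300 = 260,700 kg.
Stage dry mass = ε × stage wet mass = 0.089 × 260,700 = 23,202.3 kg.
Burnout mass m_f = stage dry + payload = 23,202.3 + 22,300 = 45,502.3 kg.
v_e = Isp · g₀ = 258 × 9.81 = 2531.0 m/s.
By the Tsiolkovsky rocket equation, Δv = v_e · ln(283,000/45,502.3) = 2531.0 × ln(6.219) = 2531.0 × 1.8277 ≈ 4626 m/s.

Δv ≈ 4630 m/s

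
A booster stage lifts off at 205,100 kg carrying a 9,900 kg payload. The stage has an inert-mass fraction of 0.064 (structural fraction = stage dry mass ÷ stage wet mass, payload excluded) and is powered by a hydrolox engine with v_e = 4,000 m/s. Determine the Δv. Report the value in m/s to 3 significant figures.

Stage wet mass = m₀ − payload = 205,100 − 9,900 = 195,200 kg.
Stage dry mass = ε × stage wet mass = 0.064 × 195,200 = 12,492.8 kg.
Burnout mass m_f = stage dry + payload = 12,492.8 + 9,900 = 22,392.8 kg.
Δv = v_e · ln(205,100/22,392.8) = 4000.0 × ln(9.159) = 4000.0 × 2.2148 ≈ 8859 m/s.

Δv ≈ 8860 m/s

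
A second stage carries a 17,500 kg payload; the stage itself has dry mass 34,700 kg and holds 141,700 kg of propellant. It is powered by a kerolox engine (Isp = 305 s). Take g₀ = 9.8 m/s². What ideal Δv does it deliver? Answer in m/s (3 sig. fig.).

v_e = Isp · g₀ = 305 × 9.8 = 2989.0 m/s.
m₀ = payload + dry + propellant = 17,500 + 34,700 + 141,700 = 193,900 kg.
m_f = payload + dry = 17,500 + 34,700 = 52,200 kg.
Δv = v_e · ln(m₀/m_f) = 2989.0 × ln(3.715) = 2989.0 × 1.3123 ≈ 3922.3 m/s.

Δv ≈ 3920 m/s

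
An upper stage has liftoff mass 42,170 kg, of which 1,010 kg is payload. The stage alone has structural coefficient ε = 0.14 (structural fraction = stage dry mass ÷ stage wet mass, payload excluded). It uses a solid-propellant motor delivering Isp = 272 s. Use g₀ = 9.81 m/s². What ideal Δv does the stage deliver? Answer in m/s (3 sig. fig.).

Stage wet mass = m₀ − payload = 42,170 − 1,010 = 41,160 kg.
Stage dry mass = ε × stage wet mass = 0.14 × 41,160 = 5,762.4 kg.
Burnout mass m_f = stage dry + payload = 5,762.4 + 1,010 = 6,772.4 kg.
v_e = Isp · g₀ = 272 × 9.81 = 2668.3 m/s.
Using Δv = v_e ln(m₀/m_f): Δv = v_e · ln(42,170/6,772.4) = 2668.3 × ln(6.227) = 2668.3 × 1.8289 ≈ 4880 m/s.

Δv ≈ 4880 m/s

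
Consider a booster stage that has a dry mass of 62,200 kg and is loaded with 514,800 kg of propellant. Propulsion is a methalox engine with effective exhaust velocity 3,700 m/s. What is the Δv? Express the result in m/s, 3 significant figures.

m₀ = m_dry + m_prop = 62,200 + 514,800 = 577,000 kg.
Using Δv = v_e ln(m₀/m_f): Δv = v_e · ln(m₀/m_f) = 3700.0 × ln(9.277) = 3700.0 × 2.2275 ≈ 8241.7 m/s.

Δv ≈ 8240 m/s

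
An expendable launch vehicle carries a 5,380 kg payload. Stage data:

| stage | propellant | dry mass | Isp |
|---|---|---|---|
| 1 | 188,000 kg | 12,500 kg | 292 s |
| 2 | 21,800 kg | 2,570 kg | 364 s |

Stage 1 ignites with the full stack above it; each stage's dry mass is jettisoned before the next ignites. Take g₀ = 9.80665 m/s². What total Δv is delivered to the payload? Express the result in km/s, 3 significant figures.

Δv ≈ 9.57 km/s

Ignition mass of stage 1 = 188,000+12,500 + 21,800+2,570 + 5,380 = 230,250 kg.
Stage 1: m₀ = 230,250 kg, m_f = 230,250 − 188,000 = 42,250 kg; Δv = 292×9.80665×ln(5.45) = 2863.5×1.6956 ≈ 4855 m/s.
Stage 2: m₀ = 29,750 kg, m_f = 29,750 − 21,800 = 7,950 kg; Δv = 364×9.80665×ln(3.742) = 3569.6×1.3197 ≈ 4711 m/s.
Total Δv = 4855 + 4711 = 9566 m/s.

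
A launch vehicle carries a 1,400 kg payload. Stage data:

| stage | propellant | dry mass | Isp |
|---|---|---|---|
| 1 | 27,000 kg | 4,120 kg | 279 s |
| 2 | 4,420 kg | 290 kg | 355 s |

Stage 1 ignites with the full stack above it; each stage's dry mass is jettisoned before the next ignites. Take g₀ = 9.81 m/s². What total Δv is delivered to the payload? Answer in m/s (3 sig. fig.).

Δv ≈ 8010 m/s

Ignition mass of stage 1 = 27,000+4,120 + 4,420+290 + 1,400 = 37,230 kg.
Stage 1: m₀ = 37,230 kg, m_f = 37,230 − 27,000 = 10,230 kg; Δv = 279×9.81×ln(3.639) = 2737.0×1.2918 ≈ 3536 m/s.
Stage 2: m₀ = 6,110 kg, m_f = 6,110 − 4,420 = 1,690 kg; Δv = 355×9.81×ln(3.615) = 3482.6×1.2852 ≈ 4476 m/s.
Total Δv = 3536 + 4476 = 8012 m/s.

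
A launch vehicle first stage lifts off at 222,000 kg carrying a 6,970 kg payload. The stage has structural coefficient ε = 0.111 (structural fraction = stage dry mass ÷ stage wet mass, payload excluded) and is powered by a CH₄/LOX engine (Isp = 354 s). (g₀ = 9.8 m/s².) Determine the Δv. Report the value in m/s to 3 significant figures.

Δv ≈ 6850 m/s

Stage wet mass = m₀ − payload = 222,000 − 6,970 = 215,030 kg.
Stage dry mass = ε × stage wet mass = 0.111 × 215,030 = 23,868.3 kg.
Burnout mass m_f = stage dry + payload = 23,868.3 + 6,970 = 30,838.3 kg.
v_e = Isp · g₀ = 354 × 9.8 = 3469.2 m/s.
By the Tsiolkovsky rocket equation, Δv = v_e · ln(222,000/30,838.3) = 3469.2 × ln(7.199) = 3469.2 × 1.9739 ≈ 6848 m/s.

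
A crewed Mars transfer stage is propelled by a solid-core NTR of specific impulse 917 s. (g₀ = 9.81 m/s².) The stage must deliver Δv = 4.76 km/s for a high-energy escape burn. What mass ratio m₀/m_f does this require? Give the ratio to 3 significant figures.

mass ratio ≈ 1.70

v_e = Isp · g₀ = 917 × 9.81 = 8995.8 m/s.
Using Δv = v_e ln(m₀/m_f): m₀/m_f = exp(Δv / v_e) = exp(4760 / 8995.8) = exp(0.5291) = 1.6975.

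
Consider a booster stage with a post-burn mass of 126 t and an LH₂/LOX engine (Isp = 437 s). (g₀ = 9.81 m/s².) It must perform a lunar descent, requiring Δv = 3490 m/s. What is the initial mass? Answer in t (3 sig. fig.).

initial mass ≈ 284 t

v_e = Isp · g₀ = 437 × 9.81 = 4287.0 m/s.
From the ideal rocket equation, m₀/m_f = exp(Δv / v_e) = exp(3490 / 4287.0) = exp(0.8141) = 2.2571.
m₀ = m_f × 2.2571 = 126 × 2.2571 = 284.395 t.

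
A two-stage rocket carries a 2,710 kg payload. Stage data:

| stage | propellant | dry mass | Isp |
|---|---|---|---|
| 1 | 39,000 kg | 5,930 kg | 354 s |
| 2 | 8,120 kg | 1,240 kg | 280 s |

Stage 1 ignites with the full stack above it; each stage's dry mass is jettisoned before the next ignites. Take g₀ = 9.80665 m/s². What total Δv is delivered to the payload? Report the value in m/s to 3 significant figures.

Ignition mass of stage 1 = 39,000+5,930 + 8,120+1,240 + 2,710 = 57,000 kg.
Stage 1: m₀ = 57,000 kg, m_f = 57,000 − 39,000 = 18,000 kg; Δv = 354×9.80665×ln(3.167) = 3471.6×1.1527 ≈ 4002 m/s.
Stage 2: m₀ = 12,070 kg, m_f = 12,070 − 8,120 = 3,950 kg; Δv = 280×9.80665×ln(3.056) = 2745.9×1.1170 ≈ 3067 m/s.
Total Δv = 4002 + 3067 = 7069 m/s.

Δv ≈ 7070 m/s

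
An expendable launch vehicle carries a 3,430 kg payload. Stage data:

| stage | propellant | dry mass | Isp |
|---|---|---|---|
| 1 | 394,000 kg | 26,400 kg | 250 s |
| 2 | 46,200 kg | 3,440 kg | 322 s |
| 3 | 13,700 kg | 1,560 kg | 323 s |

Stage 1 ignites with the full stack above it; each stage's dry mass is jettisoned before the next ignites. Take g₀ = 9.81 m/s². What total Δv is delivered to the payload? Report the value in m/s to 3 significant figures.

Δv ≈ 11800 m/s

Ignition mass of stage 1 = 394,000+26,400 + 46,200+3,440 + 13,700+1,560 + 3,430 = 488,730 kg.
Stage 1: m₀ = 488,730 kg, m_f = 488,730 − 394,000 = 94,730 kg; Δv = 250×9.81×ln(5.159) = 2452.5×1.6408 ≈ 4024 m/s.
Stage 2: m₀ = 68,330 kg, m_f = 68,330 − 46,200 = 22,130 kg; Δv = 322×9.81×ln(3.088) = 3158.8×1.1274 ≈ 3561 m/s.
Stage 3: m₀ = 18,690 kg, m_f = 18,690 − 13,700 = 4,990 kg; Δv = 323×9.81×ln(3.745) = 3168.6×1.3206 ≈ 4184 m/s.
Total Δv = 4024 + 3561 + 4184 = 11769 m/s.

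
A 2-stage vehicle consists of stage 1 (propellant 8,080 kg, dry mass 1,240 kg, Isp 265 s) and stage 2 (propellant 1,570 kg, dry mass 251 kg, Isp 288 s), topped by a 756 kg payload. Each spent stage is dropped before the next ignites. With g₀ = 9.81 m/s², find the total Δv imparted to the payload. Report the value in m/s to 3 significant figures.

Ignition mass of stage 1 = 8,080+1,240 + 1,570+251 + 756 = 11,897 kg.
Stage 1: m₀ = 11,897 kg, m_f = 11,897 − 8,080 = 3,817 kg; Δv = 265×9.81×ln(3.117) = 2599.7×1.1368 ≈ 2955 m/s.
Stage 2: m₀ = 2,577 kg, m_f = 2,577 − 1,570 = 1,007 kg; Δv = 288×9.81×ln(2.559) = 2825.3×0.9397 ≈ 2655 m/s.
Total Δv = 2955 + 2655 = 5610 m/s.

Δv ≈ 5610 m/s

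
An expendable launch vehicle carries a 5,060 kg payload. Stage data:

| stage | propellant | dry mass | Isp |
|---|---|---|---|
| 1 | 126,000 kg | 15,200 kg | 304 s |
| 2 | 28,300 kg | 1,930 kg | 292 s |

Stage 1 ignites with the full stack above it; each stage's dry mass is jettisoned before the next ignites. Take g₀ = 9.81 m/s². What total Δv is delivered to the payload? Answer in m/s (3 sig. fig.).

Ignition mass of stage 1 = 126,000+15,200 + 28,300+1,930 + 5,060 = 176,490 kg.
Stage 1: m₀ = 176,490 kg, m_f = 176,490 − 126,000 = 50,490 kg; Δv = 304×9.81×ln(3.496) = 2982.2×1.2515 ≈ 3732 m/s.
Stage 2: m₀ = 35,290 kg, m_f = 35,290 − 28,300 = 6,990 kg; Δv = 292×9.81×ln(5.049) = 2864.5×1.6191 ≈ 4638 m/s.
Total Δv = 3732 + 4638 = 8370 m/s.

Δv ≈ 8370 m/s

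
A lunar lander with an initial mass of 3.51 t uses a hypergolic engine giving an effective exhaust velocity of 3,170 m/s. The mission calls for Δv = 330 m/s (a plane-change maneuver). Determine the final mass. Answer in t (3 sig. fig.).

final mass ≈ 3.16 t

From the ideal rocket equation, m₀/m_f = exp(Δv / v_e) = exp(330 / 3170.0) = exp(0.1041) = 1.1097.
m_f = m₀ / 1.1097 = 3.51 / 1.1097 = 3.16302 t.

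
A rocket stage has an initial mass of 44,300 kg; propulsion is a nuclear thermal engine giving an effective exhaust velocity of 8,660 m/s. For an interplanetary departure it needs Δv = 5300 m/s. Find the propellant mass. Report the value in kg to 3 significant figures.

Rocket equation: m₀/m_f = exp(Δv / v_e) = exp(5300 / 8660.0) = exp(0.6120) = 1.8441.
m_f = 44,300 / 1.8441 = 24,022.6 kg, so propellant = m₀ − m_f = 44,300 − 24,022.6 = 20,277.4 kg.

propellant mass ≈ 20300 kg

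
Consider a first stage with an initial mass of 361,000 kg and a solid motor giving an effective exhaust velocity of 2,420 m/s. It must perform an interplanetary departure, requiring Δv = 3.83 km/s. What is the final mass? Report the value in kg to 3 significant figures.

By the Tsiolkovsky rocket equation, m₀/m_f = exp(Δv / v_e) = exp(3830 / 2420.0) = exp(1.5826) = 4.8678.
m_f = m₀ / 4.8678 = 361,000 / 4.8678 = 74,160.8 kg.

final mass ≈ 74200 kg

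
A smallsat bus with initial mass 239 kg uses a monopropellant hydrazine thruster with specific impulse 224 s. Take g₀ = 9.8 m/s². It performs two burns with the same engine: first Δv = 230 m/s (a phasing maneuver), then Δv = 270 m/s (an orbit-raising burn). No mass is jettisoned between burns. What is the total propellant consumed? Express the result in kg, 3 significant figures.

v_e = Isp · g₀ = 224 × 9.8 = 2195.2 m/s.
After the first burn: m = 239 × exp(−230/2195.2) = 239 × 0.90053 = 215.227 kg.
After the second burn: m = 215.227 × exp(−270/2195.2) = 215.227 × 0.88427 = 190.319 kg.
Total propellant = m₀ − m_final = 239 − 190.319 = 48.681 kg.

total propellant consumed ≈ 48.7 kg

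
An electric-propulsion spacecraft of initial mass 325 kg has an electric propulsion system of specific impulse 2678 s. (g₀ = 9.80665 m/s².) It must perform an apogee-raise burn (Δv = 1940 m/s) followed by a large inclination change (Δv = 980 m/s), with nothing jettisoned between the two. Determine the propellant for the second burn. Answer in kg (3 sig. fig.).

v_e = Isp · g₀ = 2678 × 9.80665 = 26262.2 m/s.
After the first burn: m = 325 × exp(−1940/26262.2) = 325 × 0.92879 = 301.857 kg.
After the second burn: m = 301.857 × exp(−980/26262.2) = 301.857 × 0.96337 = 290.8 kg.
Second-burn propellant = 301.857 − 290.8 = 11.057 kg.

propellant for the second burn ≈ 11.1 kg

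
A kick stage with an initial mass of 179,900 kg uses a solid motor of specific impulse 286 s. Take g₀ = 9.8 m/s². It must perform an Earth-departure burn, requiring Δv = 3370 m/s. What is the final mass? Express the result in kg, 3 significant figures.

final mass ≈ 54100 kg

v_e = Isp · g₀ = 286 × 9.8 = 2802.8 m/s.
Using Δv = v_e ln(m₀/m_f): m₀/m_f = exp(Δv / v_e) = exp(3370 / 2802.8) = exp(1.2024) = 3.3280.
m_f = m₀ / 3.3280 = 179,900 / 3.3280 = 54,056.5 kg.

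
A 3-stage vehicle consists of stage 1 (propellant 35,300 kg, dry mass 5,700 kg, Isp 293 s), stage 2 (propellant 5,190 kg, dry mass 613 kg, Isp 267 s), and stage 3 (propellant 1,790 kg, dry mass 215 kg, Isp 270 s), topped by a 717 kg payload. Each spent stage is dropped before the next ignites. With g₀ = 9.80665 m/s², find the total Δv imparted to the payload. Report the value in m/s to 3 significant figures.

Δv ≈ 8880 m/s

Ignition mass of stage 1 = 35,300+5,700 + 5,190+613 + 1,790+215 + 717 = 49,525 kg.
Stage 1: m₀ = 49,525 kg, m_f = 49,525 − 35,300 = 14,225 kg; Δv = 293×9.80665×ln(3.482) = 2873.3×1.2475 ≈ 3584 m/s.
Stage 2: m₀ = 8,525 kg, m_f = 8,525 − 5,190 = 3,335 kg; Δv = 267×9.80665×ln(2.556) = 2618.4×0.9385 ≈ 2457 m/s.
Stage 3: m₀ = 2,722 kg, m_f = 2,722 − 1,790 = 932 kg; Δv = 270×9.80665×ln(2.921) = 2647.8×1.0718 ≈ 2838 m/s.
Total Δv = 3584 + 2457 + 2838 = 8879 m/s.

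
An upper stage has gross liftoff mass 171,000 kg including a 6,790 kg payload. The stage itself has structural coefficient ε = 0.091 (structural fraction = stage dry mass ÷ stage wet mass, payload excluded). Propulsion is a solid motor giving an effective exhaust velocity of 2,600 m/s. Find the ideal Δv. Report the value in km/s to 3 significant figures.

Stage wet mass = m₀ − payload = 171,000 − 6,790 = 164,210 kg.
Stage dry mass = ε × stage wet mass = 0.091 × 164,210 = 14,943.1 kg.
Burnout mass m_f = stage dry + payload = 14,943.1 + 6,790 = 21,733.1 kg.
Δv = v_e · ln(171,000/21,733.1) = 2600.0 × ln(7.868) = 2600.0 × 2.0628 ≈ 5363 m/s.

Δv ≈ 5.36 km/s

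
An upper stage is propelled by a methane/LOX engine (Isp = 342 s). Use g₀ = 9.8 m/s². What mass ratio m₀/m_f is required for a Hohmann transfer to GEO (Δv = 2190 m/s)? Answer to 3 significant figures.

v_e = Isp · g₀ = 342 × 9.8 = 3351.6 m/s.
Using Δv = v_e ln(m₀/m_f): m₀/m_f = exp(Δv / v_e) = exp(2190 / 3351.6) = exp(0.6534) = 1.9221.

mass ratio ≈ 1.92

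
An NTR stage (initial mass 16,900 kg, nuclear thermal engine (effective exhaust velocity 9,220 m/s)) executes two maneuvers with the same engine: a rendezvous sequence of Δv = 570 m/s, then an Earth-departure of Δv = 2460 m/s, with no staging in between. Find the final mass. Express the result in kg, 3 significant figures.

After the first burn: m = 16900 × exp(−570/9220.0) = 16900 × 0.94005 = 15,886.8 kg.
After the second burn: m = 15,886.8 × exp(−2460/9220.0) = 15,886.8 × 0.76582 = 12,166.4 kg.

final mass ≈ 12200 kg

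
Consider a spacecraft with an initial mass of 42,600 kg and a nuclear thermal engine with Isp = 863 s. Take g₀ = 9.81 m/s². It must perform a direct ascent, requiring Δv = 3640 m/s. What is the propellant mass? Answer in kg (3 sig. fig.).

propellant mass ≈ 14900 kg

v_e = Isp · g₀ = 863 × 9.81 = 8466.0 m/s.
m₀/m_f = exp(Δv / v_e) = exp(3640 / 8466.0) = exp(0.4300) = 1.5372.
m_f = 42,600 / 1.5372 = 27,712.7 kg, so propellant = m₀ − m_f = 42,600 − 27,712.7 = 14,887.3 kg.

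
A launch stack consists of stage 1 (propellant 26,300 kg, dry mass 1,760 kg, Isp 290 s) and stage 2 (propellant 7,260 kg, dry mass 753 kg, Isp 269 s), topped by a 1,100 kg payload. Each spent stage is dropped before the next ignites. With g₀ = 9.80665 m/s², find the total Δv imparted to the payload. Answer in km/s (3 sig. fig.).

Ignition mass of stage 1 = 26,300+1,760 + 7,260+753 + 1,100 = 37,173 kg.
Stage 1: m₀ = 37,173 kg, m_f = 37,173 − 26,300 = 10,873 kg; Δv = 290×9.80665×ln(3.419) = 2843.9×1.2293 ≈ 3496 m/s.
Stage 2: m₀ = 9,113 kg, m_f = 9,113 − 7,260 = 1,853 kg; Δv = 269×9.80665×ln(4.918) = 2638.0×1.5929 ≈ 4202 m/s.
Total Δv = 3496 + 4202 = 7698 m/s.

Δv ≈ 7.70 km/s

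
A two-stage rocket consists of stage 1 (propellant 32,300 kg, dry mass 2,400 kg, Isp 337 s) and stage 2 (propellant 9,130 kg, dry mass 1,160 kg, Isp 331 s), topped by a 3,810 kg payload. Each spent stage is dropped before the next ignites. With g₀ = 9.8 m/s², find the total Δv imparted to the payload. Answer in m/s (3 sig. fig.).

Ignition mass of stage 1 = 32,300+2,400 + 9,130+1,160 + 3,810 = 48,800 kg.
Stage 1: m₀ = 48,800 kg, m_f = 48,800 − 32,300 = 16,500 kg; Δv = 337×9.8×ln(2.958) = 3302.6×1.0844 ≈ 3581 m/s.
Stage 2: m₀ = 14,100 kg, m_f = 14,100 − 9,130 = 4,970 kg; Δv = 331×9.8×ln(2.837) = 3243.8×1.0428 ≈ 3382 m/s.
Total Δv = 3581 + 3382 = 6963 m/s.

Δv ≈ 6960 m/s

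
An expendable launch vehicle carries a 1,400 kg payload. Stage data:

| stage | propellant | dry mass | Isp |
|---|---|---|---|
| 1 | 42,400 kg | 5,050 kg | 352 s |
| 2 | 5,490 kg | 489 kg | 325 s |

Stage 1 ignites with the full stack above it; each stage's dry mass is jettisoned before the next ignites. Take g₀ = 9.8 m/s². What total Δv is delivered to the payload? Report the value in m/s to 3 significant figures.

Ignition mass of stage 1 = 42,400+5,050 + 5,490+489 + 1,400 = 54,829 kg.
Stage 1: m₀ = 54,829 kg, m_f = 54,829 − 42,400 = 12,429 kg; Δv = 352×9.8×ln(4.411) = 3449.6×1.4842 ≈ 5120 m/s.
Stage 2: m₀ = 7,379 kg, m_f = 7,379 − 5,490 = 1,889 kg; Δv = 325×9.8×ln(3.906) = 3185.0×1.3626 ≈ 4340 m/s.
Total Δv = 5120 + 4340 = 9460 m/s.

Δv ≈ 9460 m/s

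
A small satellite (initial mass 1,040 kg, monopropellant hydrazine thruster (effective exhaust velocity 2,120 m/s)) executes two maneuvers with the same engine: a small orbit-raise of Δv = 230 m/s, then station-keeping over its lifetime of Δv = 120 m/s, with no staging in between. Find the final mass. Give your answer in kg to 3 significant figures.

After the first burn: m = 1040 × exp(−230/2120.0) = 1040 × 0.89719 = 933.078 kg.
After the second burn: m = 933.078 × exp(−120/2120.0) = 933.078 × 0.94497 = 881.731 kg.

final mass ≈ 882 kg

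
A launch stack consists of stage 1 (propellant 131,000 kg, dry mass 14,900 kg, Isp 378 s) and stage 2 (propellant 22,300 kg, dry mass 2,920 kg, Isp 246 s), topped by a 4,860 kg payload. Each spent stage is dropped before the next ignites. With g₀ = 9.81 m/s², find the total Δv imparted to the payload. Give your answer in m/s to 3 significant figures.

Δv ≈ 8320 m/s

Ignition mass of stage 1 = 131,000+14,900 + 22,300+2,920 + 4,860 = 175,980 kg.
Stage 1: m₀ = 175,980 kg, m_f = 175,980 − 131,000 = 44,980 kg; Δv = 378×9.81×ln(3.912) = 3708.2×1.3642 ≈ 5059 m/s.
Stage 2: m₀ = 30,080 kg, m_f = 30,080 − 22,300 = 7,780 kg; Δv = 246×9.81×ln(3.866) = 2413.3×1.3523 ≈ 3263 m/s.
Total Δv = 5059 + 3263 = 8322 m/s.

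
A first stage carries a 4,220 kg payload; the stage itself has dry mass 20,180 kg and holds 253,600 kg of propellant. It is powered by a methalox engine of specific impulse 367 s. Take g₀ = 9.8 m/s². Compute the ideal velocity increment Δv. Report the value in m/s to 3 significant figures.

v_e = Isp · g₀ = 367 × 9.8 = 3596.6 m/s.
m₀ = payload + dry + propellant = 4,220 + 20,180 + 253,600 = 278,000 kg.
m_f = payload + dry = 4,220 + 20,180 = 24,400 kg.
Δv = v_e · ln(m₀/m_f) = 3596.6 × ln(11.39) = 3596.6 × 2.4330 ≈ 8750.7 m/s.

Δv ≈ 8750 m/s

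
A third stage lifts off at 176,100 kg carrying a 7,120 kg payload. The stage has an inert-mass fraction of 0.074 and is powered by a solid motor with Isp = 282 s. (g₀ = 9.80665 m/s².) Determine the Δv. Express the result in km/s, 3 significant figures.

Δv ≈ 6.07 km/s

Stage wet mass = m₀ − payload = 176,100 − 7,120 = 168,980 kg.
Stage dry mass = ε × stage wet mass = 0.074 × 168,980 = 12,504.5 kg.
Burnout mass m_f = stage dry + payload = 12,504.5 + 7,120 = 19,624.5 kg.
v_e = Isp · g₀ = 282 × 9.80665 = 2765.5 m/s.
Using Δv = v_e ln(m₀/m_f): Δv = v_e · ln(176,100/19,624.5) = 2765.5 × ln(8.973) = 2765.5 × 2.1943 ≈ 6068 m/s.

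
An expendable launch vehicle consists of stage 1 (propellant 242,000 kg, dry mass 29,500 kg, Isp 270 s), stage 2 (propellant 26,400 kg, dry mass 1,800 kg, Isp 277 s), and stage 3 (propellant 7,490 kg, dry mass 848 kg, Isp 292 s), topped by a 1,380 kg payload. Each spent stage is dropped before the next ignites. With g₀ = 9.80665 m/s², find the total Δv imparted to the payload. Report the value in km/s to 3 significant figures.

Δv ≈ 11.5 km/s

Ignition mass of stage 1 = 242,000+29,500 + 26,400+1,800 + 7,490+848 + 1,380 = 309,418 kg.
Stage 1: m₀ = 309,418 kg, m_f = 309,418 − 242,000 = 67,418 kg; Δv = 270×9.80665×ln(4.59) = 2647.8×1.5238 ≈ 4035 m/s.
Stage 2: m₀ = 37,918 kg, m_f = 37,918 − 26,400 = 11,518 kg; Δv = 277×9.80665×ln(3.292) = 2716.4×1.1915 ≈ 3237 m/s.
Stage 3: m₀ = 9,718 kg, m_f = 9,718 − 7,490 = 2,228 kg; Δv = 292×9.80665×ln(4.362) = 2863.5×1.4729 ≈ 4218 m/s.
Total Δv = 4035 + 3237 + 4218 = 11490 m/s.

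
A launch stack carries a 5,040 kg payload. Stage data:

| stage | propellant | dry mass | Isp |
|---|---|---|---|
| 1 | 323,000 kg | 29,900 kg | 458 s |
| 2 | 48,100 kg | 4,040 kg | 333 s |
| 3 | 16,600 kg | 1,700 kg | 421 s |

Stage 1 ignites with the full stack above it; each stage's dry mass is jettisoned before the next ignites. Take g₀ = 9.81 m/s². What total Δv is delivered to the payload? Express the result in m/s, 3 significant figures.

Ignition mass of stage 1 = 323,000+29,900 + 48,100+4,040 + 16,600+1,700 + 5,040 = 428,380 kg.
Stage 1: m₀ = 428,380 kg, m_f = 428,380 − 323,000 = 105,380 kg; Δv = 458×9.81×ln(4.065) = 4493.0×1.4024 ≈ 6301 m/s.
Stage 2: m₀ = 75,480 kg, m_f = 75,480 − 48,100 = 27,380 kg; Δv = 333×9.81×ln(2.757) = 3266.7×1.0141 ≈ 3313 m/s.
Stage 3: m₀ = 23,340 kg, m_f = 23,340 − 16,600 = 6,740 kg; Δv = 421×9.81×ln(3.463) = 4130.0×1.2421 ≈ 5130 m/s.
Total Δv = 6301 + 3313 + 5130 = 14744 m/s.

Δv ≈ 14700 m/s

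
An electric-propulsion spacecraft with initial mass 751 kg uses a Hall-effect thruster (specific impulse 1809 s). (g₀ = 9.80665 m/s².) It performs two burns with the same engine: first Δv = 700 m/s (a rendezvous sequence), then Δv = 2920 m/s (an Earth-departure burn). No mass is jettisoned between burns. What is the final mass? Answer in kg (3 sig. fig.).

final mass ≈ 612 kg

v_e = Isp · g₀ = 1809 × 9.80665 = 17740.2 m/s.
After the first burn: m = 751 × exp(−700/17740.2) = 751 × 0.96131 = 721.944 kg.
After the second burn: m = 721.944 × exp(−2920/17740.2) = 721.944 × 0.84823 = 612.375 kg.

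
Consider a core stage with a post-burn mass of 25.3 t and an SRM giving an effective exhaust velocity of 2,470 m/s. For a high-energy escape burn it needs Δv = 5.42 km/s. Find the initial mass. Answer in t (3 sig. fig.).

initial mass ≈ 227 t

By the Tsiolkovsky rocket equation, m₀/m_f = exp(Δv / v_e) = exp(5420 / 2470.0) = exp(2.1943) = 8.9740.
m₀ = m_f × 8.9740 = 25.3 × 8.9740 = 227.042 t.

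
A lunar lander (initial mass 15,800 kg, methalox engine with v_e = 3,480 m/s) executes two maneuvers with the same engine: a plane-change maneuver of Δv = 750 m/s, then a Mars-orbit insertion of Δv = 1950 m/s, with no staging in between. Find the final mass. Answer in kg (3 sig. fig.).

final mass ≈ 7270 kg

After the first burn: m = 15800 × exp(−750/3480.0) = 15800 × 0.80612 = 12,736.7 kg.
After the second burn: m = 12,736.7 × exp(−1950/3480.0) = 12,736.7 × 0.57101 = 7,272.78 kg.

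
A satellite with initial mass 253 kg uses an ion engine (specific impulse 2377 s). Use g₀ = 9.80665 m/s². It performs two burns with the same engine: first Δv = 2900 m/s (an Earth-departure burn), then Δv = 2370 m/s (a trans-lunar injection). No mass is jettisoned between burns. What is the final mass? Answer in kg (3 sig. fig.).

v_e = Isp · g₀ = 2377 × 9.80665 = 23310.4 m/s.
After the first burn: m = 253 × exp(−2900/23310.4) = 253 × 0.88302 = 223.404 kg.
After the second burn: m = 223.404 × exp(−2370/23310.4) = 223.404 × 0.90333 = 201.808 kg.

final mass ≈ 202 kg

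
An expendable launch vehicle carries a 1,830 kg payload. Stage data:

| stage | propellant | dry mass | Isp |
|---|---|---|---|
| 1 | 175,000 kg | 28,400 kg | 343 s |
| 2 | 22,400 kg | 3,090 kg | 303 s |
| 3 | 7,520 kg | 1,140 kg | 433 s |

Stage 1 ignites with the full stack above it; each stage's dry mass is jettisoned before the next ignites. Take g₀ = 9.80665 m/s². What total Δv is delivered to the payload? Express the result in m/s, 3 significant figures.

Ignition mass of stage 1 = 175,000+28,400 + 22,400+3,090 + 7,520+1,140 + 1,830 = 239,380 kg.
Stage 1: m₀ = 239,380 kg, m_f = 239,380 − 175,000 = 64,380 kg; Δv = 343×9.80665×ln(3.718) = 3363.7×1.3132 ≈ 4417 m/s.
Stage 2: m₀ = 35,980 kg, m_f = 35,980 − 22,400 = 13,580 kg; Δv = 303×9.80665×ln(2.649) = 2971.4×0.9744 ≈ 2895 m/s.
Stage 3: m₀ = 10,490 kg, m_f = 10,490 − 7,520 = 2,970 kg; Δv = 433×9.80665×ln(3.532) = 4246.3×1.2619 ≈ 5358 m/s.
Total Δv = 4417 + 2895 + 5358 = 12670 m/s.

Δv ≈ 12700 m/s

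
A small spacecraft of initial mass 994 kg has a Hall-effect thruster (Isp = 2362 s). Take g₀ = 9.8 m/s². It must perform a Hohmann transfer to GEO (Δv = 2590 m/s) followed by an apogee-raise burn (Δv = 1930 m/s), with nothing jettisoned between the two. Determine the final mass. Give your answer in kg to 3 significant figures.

v_e = Isp · g₀ = 2362 × 9.8 = 23147.6 m/s.
After the first burn: m = 994 × exp(−2590/23147.6) = 994 × 0.89414 = 888.775 kg.
After the second burn: m = 888.775 × exp(−1930/23147.6) = 888.775 × 0.92000 = 817.673 kg.

final mass ≈ 818 kg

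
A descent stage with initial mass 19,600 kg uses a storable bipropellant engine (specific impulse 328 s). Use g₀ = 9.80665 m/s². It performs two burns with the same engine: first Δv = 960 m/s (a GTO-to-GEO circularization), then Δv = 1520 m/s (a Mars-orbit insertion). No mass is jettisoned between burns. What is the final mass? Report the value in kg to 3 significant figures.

v_e = Isp · g₀ = 328 × 9.80665 = 3216.6 m/s.
After the first burn: m = 19600 × exp(−960/3216.6) = 19600 × 0.74196 = 14,542.4 kg.
After the second burn: m = 14,542.4 × exp(−1520/3216.6) = 14,542.4 × 0.62341 = 9,065.88 kg.

final mass ≈ 9070 kg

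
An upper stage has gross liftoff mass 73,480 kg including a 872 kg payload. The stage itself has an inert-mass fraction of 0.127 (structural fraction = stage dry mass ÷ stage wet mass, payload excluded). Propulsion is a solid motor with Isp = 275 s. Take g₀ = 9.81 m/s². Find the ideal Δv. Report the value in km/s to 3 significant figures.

Δv ≈ 5.36 km/s

Stage wet mass = m₀ − payload = 73,480 − 872 = 72,608 kg.
Stage dry mass = ε × stage wet mass = 0.127 × 72,608 = 9,221.22 kg.
Burnout mass m_f = stage dry + payload = 9,221.22 + 872 = 10,093.22 kg.
v_e = Isp · g₀ = 275 × 9.81 = 2697.8 m/s.
Using Δv = v_e ln(m₀/m_f): Δv = v_e · ln(73,480/10,093.22) = 2697.8 × ln(7.28) = 2697.8 × 1.9851 ≈ 5355 m/s.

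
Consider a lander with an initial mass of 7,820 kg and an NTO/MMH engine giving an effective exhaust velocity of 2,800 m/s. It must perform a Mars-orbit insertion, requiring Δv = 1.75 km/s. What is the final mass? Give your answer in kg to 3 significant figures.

Rocket equation: m₀/m_f = exp(Δv / v_e) = exp(1750 / 2800.0) = exp(0.6250) = 1.8682.
m_f = m₀ / 1.8682 = 7,820 / 1.8682 = 4,185.85 kg.

final mass ≈ 4190 kg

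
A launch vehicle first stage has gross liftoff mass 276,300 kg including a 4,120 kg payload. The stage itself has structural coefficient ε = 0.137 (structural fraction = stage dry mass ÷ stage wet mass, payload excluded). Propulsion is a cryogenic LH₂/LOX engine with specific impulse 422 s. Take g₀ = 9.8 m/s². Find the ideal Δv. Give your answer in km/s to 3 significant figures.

Stage wet mass = m₀ − payload = 276,300 − 4,120 = 272,180 kg.
Stage dry mass = ε × stage wet mass = 0.137 × 272,180 = 37,288.7 kg.
Burnout mass m_f = stage dry + payload = 37,288.7 + 4,120 = 41,408.7 kg.
v_e = Isp · g₀ = 422 × 9.8 = 4135.6 m/s.
Δv = v_e · ln(276,300/41,408.7) = 4135.6 × ln(6.673) = 4135.6 × 1.8980 ≈ 7849 m/s.

Δv ≈ 7.85 km/s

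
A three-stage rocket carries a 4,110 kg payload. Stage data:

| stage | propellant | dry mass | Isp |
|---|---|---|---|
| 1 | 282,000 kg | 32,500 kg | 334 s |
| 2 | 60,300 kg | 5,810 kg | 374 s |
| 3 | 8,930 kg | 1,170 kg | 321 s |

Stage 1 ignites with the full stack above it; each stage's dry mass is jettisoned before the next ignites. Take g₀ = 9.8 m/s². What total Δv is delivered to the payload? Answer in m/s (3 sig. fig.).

Ignition mass of stage 1 = 282,000+32,500 + 60,300+5,810 + 8,930+1,170 + 4,110 = 394,820 kg.
Stage 1: m₀ = 394,820 kg, m_f = 394,820 − 282,000 = 112,820 kg; Δv = 334×9.8×ln(3.5) = 3273.2×1.2526 ≈ 4100 m/s.
Stage 2: m₀ = 80,320 kg, m_f = 80,320 − 60,300 = 20,020 kg; Δv = 374×9.8×ln(4.012) = 3665.2×1.3893 ≈ 5092 m/s.
Stage 3: m₀ = 14,210 kg, m_f = 14,210 − 8,930 = 5,280 kg; Δv = 321×9.8×ln(2.691) = 3145.8×0.9900 ≈ 3114 m/s.
Total Δv = 4100 + 5092 + 3114 = 12306 m/s.

Δv ≈ 12300 m/s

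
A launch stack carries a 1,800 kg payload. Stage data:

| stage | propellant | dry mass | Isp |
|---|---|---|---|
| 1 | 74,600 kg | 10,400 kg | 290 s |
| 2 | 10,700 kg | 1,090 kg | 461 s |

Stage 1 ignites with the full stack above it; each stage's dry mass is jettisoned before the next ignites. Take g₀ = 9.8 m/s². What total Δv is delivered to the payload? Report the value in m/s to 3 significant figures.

Ignition mass of stage 1 = 74,600+10,400 + 10,700+1,090 + 1,800 = 98,590 kg.
Stage 1: m₀ = 98,590 kg, m_f = 98,590 − 74,600 = 23,990 kg; Δv = 290×9.8×ln(4.11) = 2842.0×1.4133 ≈ 4017 m/s.
Stage 2: m₀ = 13,590 kg, m_f = 13,590 − 10,700 = 2,890 kg; Δv = 461×9.8×ln(4.702) = 4517.8×1.5481 ≈ 6994 m/s.
Total Δv = 4017 + 6994 = 11011 m/s.

Δv ≈ 11000 m/s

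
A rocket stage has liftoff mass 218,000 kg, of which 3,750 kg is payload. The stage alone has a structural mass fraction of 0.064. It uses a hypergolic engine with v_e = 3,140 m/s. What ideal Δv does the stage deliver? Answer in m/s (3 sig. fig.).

Δv ≈ 7930 m/s

Stage wet mass = m₀ − payload = 218,000 − 3,750 = 214,250 kg.
Stage dry mass = ε × stage wet mass = 0.064 × 214,250 = 13,712 kg.
Burnout mass m_f = stage dry + payload = 13,712 + 3,750 = 17,462 kg.
Δv = v_e · ln(218,000/17,462) = 3140.0 × ln(12.48) = 3140.0 × 2.5245 ≈ 7927 m/s.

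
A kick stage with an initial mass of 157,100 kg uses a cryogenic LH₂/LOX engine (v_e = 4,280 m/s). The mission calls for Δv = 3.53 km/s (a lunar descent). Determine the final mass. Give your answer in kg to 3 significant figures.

By the Tsiolkovsky rocket equation, m₀/m_f = exp(Δv / v_e) = exp(3530 / 4280.0) = exp(0.8248) = 2.2813.
m_f = m₀ / 2.2813 = 157,100 / 2.2813 = 68,864.2 kg.

final mass ≈ 68900 kg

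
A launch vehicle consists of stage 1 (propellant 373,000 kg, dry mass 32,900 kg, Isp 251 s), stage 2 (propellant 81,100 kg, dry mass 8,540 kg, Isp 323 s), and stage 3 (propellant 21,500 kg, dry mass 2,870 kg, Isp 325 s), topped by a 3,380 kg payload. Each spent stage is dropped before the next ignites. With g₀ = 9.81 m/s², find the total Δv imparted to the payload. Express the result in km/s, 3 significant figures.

Ignition mass of stage 1 = 373,000+32,900 + 81,100+8,540 + 21,500+2,870 + 3,380 = 523,290 kg.
Stage 1: m₀ = 523,290 kg, m_f = 523,290 − 373,000 = 150,290 kg; Δv = 251×9.81×ln(3.482) = 2462.3×1.2476 ≈ 3072 m/s.
Stage 2: m₀ = 117,390 kg, m_f = 117,390 − 81,100 = 36,290 kg; Δv = 323×9.81×ln(3.235) = 3168.6×1.1740 ≈ 3720 m/s.
Stage 3: m₀ = 27,750 kg, m_f = 27,750 − 21,500 = 6,250 kg; Δv = 325×9.81×ln(4.44) = 3188.2×1.4907 ≈ 4753 m/s.
Total Δv = 3072 + 3720 + 4753 = 11545 m/s.

Δv ≈ 11.5 km/s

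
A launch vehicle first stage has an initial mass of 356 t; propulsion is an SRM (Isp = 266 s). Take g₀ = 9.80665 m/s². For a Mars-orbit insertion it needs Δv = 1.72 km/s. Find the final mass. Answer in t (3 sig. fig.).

final mass ≈ 184 t

v_e = Isp · g₀ = 266 × 9.80665 = 2608.6 m/s.
m₀/m_f = exp(Δv / v_e) = exp(1720 / 2608.6) = exp(0.6594) = 1.9336.
m_f = m₀ / 1.9336 = 356 / 1.9336 = 184.113 t.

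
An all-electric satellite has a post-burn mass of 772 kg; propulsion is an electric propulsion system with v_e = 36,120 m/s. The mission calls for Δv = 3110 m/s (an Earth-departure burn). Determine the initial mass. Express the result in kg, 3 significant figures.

initial mass ≈ 841 kg

m₀/m_f = exp(Δv / v_e) = exp(3110 / 36120.0) = exp(0.0861) = 1.0899.
m₀ = m_f × 1.0899 = 772 × 1.0899 = 841.403 kg.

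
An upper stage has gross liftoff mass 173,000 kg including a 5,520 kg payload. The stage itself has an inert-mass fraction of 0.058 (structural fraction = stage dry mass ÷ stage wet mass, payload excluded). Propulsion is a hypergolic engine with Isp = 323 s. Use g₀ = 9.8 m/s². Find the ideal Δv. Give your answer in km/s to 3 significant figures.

Stage wet mass = m₀ − payload = 173,000 − 5,520 = 167,480 kg.
Stage dry mass = ε × stage wet mass = 0.058 × 167,480 = 9,713.84 kg.
Burnout mass m_f = stage dry + payload = 9,713.84 + 5,520 = 15,233.84 kg.
v_e = Isp · g₀ = 323 × 9.8 = 3165.4 m/s.
From the ideal rocket equation, Δv = v_e · ln(173,000/15,233.84) = 3165.4 × ln(11.36) = 3165.4 × 2.4298 ≈ 7691 m/s.

Δv ≈ 7.69 km/s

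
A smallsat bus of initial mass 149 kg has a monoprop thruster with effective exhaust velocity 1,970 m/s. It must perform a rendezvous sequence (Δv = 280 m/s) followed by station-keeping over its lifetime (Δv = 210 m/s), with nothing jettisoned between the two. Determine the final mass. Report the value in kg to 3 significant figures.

final mass ≈ 116 kg

After the first burn: m = 149 × exp(−280/1970.0) = 149 × 0.86751 = 129.259 kg.
After the second burn: m = 129.259 × exp(−210/1970.0) = 129.259 × 0.89889 = 116.19 kg.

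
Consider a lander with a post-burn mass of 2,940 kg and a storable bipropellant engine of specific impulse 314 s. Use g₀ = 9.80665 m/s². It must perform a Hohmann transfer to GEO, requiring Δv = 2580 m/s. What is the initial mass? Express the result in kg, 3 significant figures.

v_e = Isp · g₀ = 314 × 9.80665 = 3079.3 m/s.
m₀/m_f = exp(Δv / v_e) = exp(2580 / 3079.3) = exp(0.8379) = 2.3114.
m₀ = m_f × 2.3114 = 2,940 × 2.3114 = 6,795.52 kg.

initial mass ≈ 6800 kg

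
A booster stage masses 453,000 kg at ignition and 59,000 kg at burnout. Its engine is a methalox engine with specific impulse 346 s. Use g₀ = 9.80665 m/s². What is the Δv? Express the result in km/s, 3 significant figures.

v_e = Isp · g₀ = 346 × 9.80665 = 3393.1 m/s.
Δv = v_e · ln(m₀/m_f) = 3393.1 × ln(7.678) = 3393.1 × 2.0384 ≈ 6916.3 m/s.

Δv ≈ 6.92 km/s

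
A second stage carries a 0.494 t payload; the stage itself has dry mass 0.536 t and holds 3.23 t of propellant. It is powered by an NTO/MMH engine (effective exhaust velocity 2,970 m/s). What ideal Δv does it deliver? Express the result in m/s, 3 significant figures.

m₀ = payload + dry + propellant = 0.494 + 0.536 + 3.23 = 4.26 t.
m_f = payload + dry = 0.494 + 0.536 = 1.03 t.
Δv = v_e · ln(m₀/m_f) = 2970.0 × ln(4.136) = 2970.0 × 1.4197 ≈ 4216.5 m/s.

Δv ≈ 4220 m/s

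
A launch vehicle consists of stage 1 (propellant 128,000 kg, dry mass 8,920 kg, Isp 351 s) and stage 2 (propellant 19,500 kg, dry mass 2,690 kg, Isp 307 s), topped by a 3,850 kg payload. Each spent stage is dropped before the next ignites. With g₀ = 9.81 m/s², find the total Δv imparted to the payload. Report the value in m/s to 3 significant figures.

Ignition mass of stage 1 = 128,000+8,920 + 19,500+2,690 + 3,850 = 162,960 kg.
Stage 1: m₀ = 162,960 kg, m_f = 162,960 − 128,000 = 34,960 kg; Δv = 351×9.81×ln(4.661) = 3443.3×1.5393 ≈ 5300 m/s.
Stage 2: m₀ = 26,040 kg, m_f = 26,040 − 19,500 = 6,540 kg; Δv = 307×9.81×ln(3.982) = 3011.7×1.3817 ≈ 4161 m/s.
Total Δv = 5300 + 4161 = 9461 m/s.

Δv ≈ 9460 m/s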